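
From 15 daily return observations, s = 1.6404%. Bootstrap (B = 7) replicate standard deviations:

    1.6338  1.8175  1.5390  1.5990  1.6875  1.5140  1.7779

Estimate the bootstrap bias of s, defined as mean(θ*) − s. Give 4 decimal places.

bias = +0.0123

mean(θ*) = (1.6338 + 1.8175 + 1.5390 + 1.5990 + 1.6875 + 1.5140 + 1.7779) / 7 = 1.65267
bias = 1.65267 − 1.6404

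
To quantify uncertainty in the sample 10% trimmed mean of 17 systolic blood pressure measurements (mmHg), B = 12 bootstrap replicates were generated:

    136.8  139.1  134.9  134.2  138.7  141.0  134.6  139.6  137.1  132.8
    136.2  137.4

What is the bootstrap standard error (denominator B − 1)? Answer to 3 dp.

Bootstrap SE is the standard deviation of the 12 replicate 10% trimmed means.
Mean of replicates: (136.8 + 139.1 + 134.9 + 134.2 + 138.7 + 141.0 + 134.6 + 139.6 + 137.1 + 132.8 + 136.2 + 137.4) / 12 = 1642.4000 / 12 = 136.8667
Sum of squared deviations: (−0.0667)² + (+2.2333)² + (−1.9667)² + (−2.6667)² + (+1.8333)² + (+4.1333)² + (−2.2667)² + (+2.7333)² + (+0.2333)² + (−4.0667)² + (−0.6667)² + (+0.5333)² = 66.3467
Variance = 66.3467 / 11 = 6.0315
SE* = √6.0315

SE* = 2.456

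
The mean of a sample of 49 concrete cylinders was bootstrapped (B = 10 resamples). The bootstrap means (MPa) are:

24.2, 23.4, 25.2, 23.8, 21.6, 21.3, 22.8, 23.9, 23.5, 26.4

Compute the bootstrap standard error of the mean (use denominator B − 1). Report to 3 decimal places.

SE* = 1.523

Bootstrap SE is the standard deviation of the 10 replicate means.
Mean of replicates: (24.2 + 23.4 + 25.2 + 23.8 + 21.6 + 21.3 + 22.8 + 23.9 + 23.5 + 26.4) / 10 = 236.1000 / 10 = 23.6100
Sum of squared deviations: (+0.5900)² + (−0.2100)² + (+1.5900)² + (+0.1900)² + (−2.0100)² + (−2.3100)² + (−0.8100)² + (+0.2900)² + (−0.1100)² + (+2.7900)² = 20.8690
Variance = 20.8690 / 9 = 2.3188
SE* = √2.3188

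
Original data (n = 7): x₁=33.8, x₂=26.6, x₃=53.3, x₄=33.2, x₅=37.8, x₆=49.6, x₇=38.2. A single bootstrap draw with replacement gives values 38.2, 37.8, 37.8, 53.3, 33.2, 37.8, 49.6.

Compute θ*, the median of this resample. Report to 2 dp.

θ* = 37.80

Sorted: 33.2, 37.8, 37.8, 37.8, 38.2, 49.6, 53.3
Median = middle value = 37.80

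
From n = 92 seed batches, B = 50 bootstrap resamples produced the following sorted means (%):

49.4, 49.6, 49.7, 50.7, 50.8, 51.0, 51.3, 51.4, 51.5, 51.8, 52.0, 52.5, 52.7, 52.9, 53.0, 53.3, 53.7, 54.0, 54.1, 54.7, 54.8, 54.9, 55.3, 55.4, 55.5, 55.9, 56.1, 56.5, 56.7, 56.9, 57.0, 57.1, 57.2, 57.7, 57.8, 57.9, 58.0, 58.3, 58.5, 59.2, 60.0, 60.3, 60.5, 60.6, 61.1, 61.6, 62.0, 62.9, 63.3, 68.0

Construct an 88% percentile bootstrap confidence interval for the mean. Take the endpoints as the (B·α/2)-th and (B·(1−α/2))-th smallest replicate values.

(49.7, 62.0)

α = 0.12; lower rank = 50 × 0.060 = 3; upper rank = 50 × 0.940 = 47.
The 3rd smallest replicate is 49.7; the 47th is 62.0.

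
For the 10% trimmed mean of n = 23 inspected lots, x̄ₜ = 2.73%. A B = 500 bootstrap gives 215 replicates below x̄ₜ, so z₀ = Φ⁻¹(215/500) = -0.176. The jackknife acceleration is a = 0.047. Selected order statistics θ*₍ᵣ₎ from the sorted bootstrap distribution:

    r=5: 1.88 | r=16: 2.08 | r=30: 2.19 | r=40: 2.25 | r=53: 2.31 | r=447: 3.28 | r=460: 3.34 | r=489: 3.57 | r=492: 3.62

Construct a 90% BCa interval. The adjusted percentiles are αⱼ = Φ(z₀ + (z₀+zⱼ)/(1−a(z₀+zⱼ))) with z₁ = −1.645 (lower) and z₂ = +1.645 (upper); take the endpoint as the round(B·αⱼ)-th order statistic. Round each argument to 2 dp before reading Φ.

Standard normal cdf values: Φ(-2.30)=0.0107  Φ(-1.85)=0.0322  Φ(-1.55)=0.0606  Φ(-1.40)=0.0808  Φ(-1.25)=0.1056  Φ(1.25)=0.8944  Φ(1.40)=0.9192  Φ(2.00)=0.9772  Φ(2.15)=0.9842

(2.08, 3.34)

Lower: z₀ + z₁ = -0.176 + (-1.645) = -1.821; 1 − a(z₀+z₁) = 1 − (0.047)(-1.821) = 1.0856; argument = -0.176 + (-1.821)/1.0856 = -1.8534 → -1.85.
α₁ = Φ(-1.85) = 0.0322; rank = round(500 × 0.0322) = 16; θ*₍16₎ = 2.08.
Upper: z₀ + z₂ = 1.469; 1 − a(z₀+z₂) = 0.9310; argument = 1.4019 → 1.40; α₂ = 0.9192; rank = 460; θ*₍460₎ = 3.34.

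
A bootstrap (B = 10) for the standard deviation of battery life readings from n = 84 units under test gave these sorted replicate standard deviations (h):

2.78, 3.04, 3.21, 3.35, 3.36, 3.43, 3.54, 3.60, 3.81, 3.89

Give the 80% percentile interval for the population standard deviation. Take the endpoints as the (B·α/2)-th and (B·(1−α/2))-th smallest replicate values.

(2.78, 3.81)

α = 0.20; lower rank = 10 × 0.100 = 1; upper rank = 10 × 0.900 = 9.
The 1st smallest replicate is 2.78; the 9th is 3.81.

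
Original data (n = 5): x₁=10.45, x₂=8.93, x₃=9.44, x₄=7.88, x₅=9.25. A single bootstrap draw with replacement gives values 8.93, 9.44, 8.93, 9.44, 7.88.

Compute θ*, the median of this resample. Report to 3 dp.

θ* = 8.930

Sorted: 7.88, 8.93, 8.93, 9.44, 9.44
Median = middle value = 8.930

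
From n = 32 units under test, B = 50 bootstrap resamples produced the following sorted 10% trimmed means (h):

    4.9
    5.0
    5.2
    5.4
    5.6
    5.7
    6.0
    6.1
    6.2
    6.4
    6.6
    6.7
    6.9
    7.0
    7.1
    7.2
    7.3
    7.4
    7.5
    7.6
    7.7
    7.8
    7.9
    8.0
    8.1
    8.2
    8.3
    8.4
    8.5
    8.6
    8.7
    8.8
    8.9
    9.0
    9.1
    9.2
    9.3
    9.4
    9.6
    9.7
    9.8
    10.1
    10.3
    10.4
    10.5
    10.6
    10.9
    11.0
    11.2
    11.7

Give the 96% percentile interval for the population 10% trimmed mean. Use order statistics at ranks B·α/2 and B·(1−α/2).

(4.9, 11.2)

α = 0.04; lower rank = 50 × 0.020 = 1; upper rank = 50 × 0.980 = 49.
The 1st smallest replicate is 4.9; the 49th is 11.2.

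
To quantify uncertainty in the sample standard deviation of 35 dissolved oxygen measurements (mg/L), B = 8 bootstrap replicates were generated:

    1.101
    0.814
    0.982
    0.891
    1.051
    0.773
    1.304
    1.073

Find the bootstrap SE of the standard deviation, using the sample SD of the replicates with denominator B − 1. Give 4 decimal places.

SE* = 0.1727

Bootstrap SE is the standard deviation of the 8 replicate standard deviations.
Mean of replicates: (1.101 + 0.814 + 0.982 + 0.891 + 1.051 + 0.773 + 1.304 + 1.073) / 8 = 7.98900 / 8 = 0.99862
Sum of squared deviations: (+0.10237)² + (−0.18463)² + (−0.01663)² + (−0.10762)² + (+0.05237)² + (−0.22562)² + (+0.30538)² + (+0.07437)² = 0.20886
Variance = 0.20886 / 7 = 0.02984
SE* = √0.02984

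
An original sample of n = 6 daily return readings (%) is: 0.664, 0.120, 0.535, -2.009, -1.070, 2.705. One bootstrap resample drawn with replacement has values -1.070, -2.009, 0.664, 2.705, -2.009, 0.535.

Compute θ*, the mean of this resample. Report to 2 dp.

θ* = -0.20

Mean = ((-1.070) + (-2.009) + 0.664 + 2.705 + (-2.009) + 0.535) / 6 = -1.1840 / 6 = -0.20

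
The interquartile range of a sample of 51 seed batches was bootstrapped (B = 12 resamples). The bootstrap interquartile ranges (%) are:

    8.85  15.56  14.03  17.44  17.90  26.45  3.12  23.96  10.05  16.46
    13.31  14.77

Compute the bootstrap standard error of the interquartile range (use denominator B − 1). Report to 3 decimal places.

SE* = 6.290

Bootstrap SE is the standard deviation of the 12 replicate interquartile ranges.
Mean of replicates: (8.85 + 15.56 + 14.03 + 17.44 + 17.90 + 26.45 + 3.12 + 23.96 + 10.05 + 16.46 + 13.31 + 14.77) / 12 = 181.9000 / 12 = 15.1583
Sum of squared deviations: (−6.3083)² + (+0.4017)² + (−1.1283)² + (+2.2817)² + (+2.7417)² + (+11.2917)² + (−12.0383)² + (+8.8017)² + (−5.1083)² + (+1.3017)² + (−1.8483)² + (−0.3883)² = 435.2014
Variance = 435.2014 / 11 = 39.5638
SE* = √39.5638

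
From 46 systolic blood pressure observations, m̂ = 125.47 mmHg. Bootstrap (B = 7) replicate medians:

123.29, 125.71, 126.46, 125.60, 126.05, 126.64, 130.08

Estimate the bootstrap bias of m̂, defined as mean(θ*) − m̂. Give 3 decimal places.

bias = +0.791

mean(θ*) = (123.29 + 125.71 + 126.46 + 125.60 + 126.05 + 126.64 + 130.08) / 7 = 126.2614
bias = 126.2614 − 125.47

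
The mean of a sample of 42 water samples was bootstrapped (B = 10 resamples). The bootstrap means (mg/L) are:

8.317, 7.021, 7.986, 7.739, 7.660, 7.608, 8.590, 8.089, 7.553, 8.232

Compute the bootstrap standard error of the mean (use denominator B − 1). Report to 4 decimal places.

Bootstrap SE is the standard deviation of the 10 replicate means.
Mean of replicates: (8.317 + 7.021 + 7.986 + 7.739 + 7.660 + 7.608 + 8.590 + 8.089 + 7.553 + 8.232) / 10 = 78.79500 / 10 = 7.87950
Sum of squared deviations: (+0.43750)² + (−0.85850)² + (+0.10650)² + (−0.14050)² + (−0.21950)² + (−0.27150)² + (+0.71050)² + (+0.20950)² + (−0.32650)² + (+0.35250)² = 1.86096
Variance = 1.86096 / 9 = 0.20677
SE* = √0.20677

SE* = 0.4547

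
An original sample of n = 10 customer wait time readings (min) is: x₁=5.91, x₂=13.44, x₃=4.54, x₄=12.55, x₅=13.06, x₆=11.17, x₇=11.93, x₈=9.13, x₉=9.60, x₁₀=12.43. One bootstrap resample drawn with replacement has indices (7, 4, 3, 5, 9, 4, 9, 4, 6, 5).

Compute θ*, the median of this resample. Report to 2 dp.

Resample values: 11.93, 12.55, 4.54, 13.06, 9.60, 12.55, 9.60, 12.55, 11.17, 13.06.
Sorted: 4.54, 9.60, 9.60, 11.17, 11.93, 12.55, 12.55, 12.55, 13.06, 13.06
Median = average of the two middle values = 12.24

θ* = 12.24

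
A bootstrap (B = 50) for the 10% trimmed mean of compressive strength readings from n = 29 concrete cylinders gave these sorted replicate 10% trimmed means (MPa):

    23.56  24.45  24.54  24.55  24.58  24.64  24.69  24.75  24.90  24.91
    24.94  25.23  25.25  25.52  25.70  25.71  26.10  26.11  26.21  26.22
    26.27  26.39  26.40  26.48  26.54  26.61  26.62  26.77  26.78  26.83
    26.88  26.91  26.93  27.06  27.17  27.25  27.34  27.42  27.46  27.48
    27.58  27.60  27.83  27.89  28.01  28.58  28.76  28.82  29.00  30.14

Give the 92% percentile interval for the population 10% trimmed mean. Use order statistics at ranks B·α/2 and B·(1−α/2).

α = 0.08; lower rank = 50 × 0.040 = 2; upper rank = 50 × 0.960 = 48.
The 2nd smallest replicate is 24.45; the 48th is 28.82.

(24.45, 28.82)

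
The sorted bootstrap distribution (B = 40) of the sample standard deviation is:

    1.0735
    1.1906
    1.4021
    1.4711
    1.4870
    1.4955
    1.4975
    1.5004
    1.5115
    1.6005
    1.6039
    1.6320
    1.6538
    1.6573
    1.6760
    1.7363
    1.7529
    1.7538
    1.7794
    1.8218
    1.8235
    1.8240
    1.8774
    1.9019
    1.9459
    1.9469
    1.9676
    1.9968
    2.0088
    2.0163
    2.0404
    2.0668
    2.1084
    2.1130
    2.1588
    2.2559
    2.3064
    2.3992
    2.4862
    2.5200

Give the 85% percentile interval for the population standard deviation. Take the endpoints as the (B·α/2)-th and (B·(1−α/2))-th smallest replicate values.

α = 0.15; lower rank = 40 × 0.075 = 3; upper rank = 40 × 0.925 = 37.
The 3rd smallest replicate is 1.4021; the 37th is 2.3064.

(1.4021, 2.3064)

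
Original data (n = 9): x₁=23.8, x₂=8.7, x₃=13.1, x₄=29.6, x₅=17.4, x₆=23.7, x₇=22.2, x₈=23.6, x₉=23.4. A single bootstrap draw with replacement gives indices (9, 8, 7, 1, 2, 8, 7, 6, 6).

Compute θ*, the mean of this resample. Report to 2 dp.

θ* = 21.66

Resample values: 23.4, 23.6, 22.2, 23.8, 8.7, 23.6, 22.2, 23.7, 23.7.
Mean = (23.4 + 23.6 + 22.2 + 23.8 + 8.7 + 23.6 + 22.2 + 23.7 + 23.7) / 9 = 194.90 / 9 = 21.66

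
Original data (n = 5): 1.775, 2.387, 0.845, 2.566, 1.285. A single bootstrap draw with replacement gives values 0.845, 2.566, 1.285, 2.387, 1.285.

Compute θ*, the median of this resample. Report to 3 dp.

θ* = 1.285

Sorted: 0.845, 1.285, 1.285, 2.387, 2.566
Median = middle value = 1.285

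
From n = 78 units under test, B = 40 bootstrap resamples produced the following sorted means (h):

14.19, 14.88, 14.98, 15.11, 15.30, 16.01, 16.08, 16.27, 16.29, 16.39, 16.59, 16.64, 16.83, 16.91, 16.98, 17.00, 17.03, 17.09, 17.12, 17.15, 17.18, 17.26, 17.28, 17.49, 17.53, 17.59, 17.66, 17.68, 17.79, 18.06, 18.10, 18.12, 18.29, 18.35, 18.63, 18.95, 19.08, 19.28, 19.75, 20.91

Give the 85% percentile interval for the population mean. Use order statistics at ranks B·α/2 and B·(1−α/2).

(14.98, 19.08)

α = 0.15; lower rank = 40 × 0.075 = 3; upper rank = 40 × 0.925 = 37.
The 3rd smallest replicate is 14.98; the 37th is 19.08.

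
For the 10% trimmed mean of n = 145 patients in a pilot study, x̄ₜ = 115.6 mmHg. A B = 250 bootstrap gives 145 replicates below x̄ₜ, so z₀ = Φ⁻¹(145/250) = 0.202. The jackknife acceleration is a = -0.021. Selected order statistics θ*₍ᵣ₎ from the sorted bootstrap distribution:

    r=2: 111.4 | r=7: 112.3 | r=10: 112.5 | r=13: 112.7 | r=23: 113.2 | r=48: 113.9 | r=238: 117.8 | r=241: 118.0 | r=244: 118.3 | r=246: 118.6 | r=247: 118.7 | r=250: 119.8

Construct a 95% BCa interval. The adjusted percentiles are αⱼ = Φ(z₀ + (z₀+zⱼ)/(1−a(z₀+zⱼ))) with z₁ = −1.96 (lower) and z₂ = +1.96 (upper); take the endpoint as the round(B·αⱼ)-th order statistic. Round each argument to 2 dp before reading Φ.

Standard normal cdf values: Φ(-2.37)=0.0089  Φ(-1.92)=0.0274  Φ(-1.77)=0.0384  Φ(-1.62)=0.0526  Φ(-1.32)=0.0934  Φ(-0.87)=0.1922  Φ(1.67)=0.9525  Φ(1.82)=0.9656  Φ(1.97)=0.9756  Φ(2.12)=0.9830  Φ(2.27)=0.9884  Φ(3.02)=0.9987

(112.7, 118.7)

Lower: z₀ + z₁ = 0.202 + (-1.960) = -1.758; 1 − a(z₀+z₁) = 1 − (-0.021)(-1.758) = 0.9631; argument = 0.202 + (-1.758)/0.9631 = -1.6234 → -1.62.
α₁ = Φ(-1.62) = 0.0526; rank = round(250 × 0.0526) = 13; θ*₍13₎ = 112.7.
Upper: z₀ + z₂ = 2.162; 1 − a(z₀+z₂) = 1.0454; argument = 2.2701 → 2.27; α₂ = 0.9884; rank = 247; θ*₍247₎ = 118.7.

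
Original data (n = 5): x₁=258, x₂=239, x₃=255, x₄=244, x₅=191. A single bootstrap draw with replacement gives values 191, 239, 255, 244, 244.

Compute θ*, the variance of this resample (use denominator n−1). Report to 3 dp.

Mean = 234.6000; sum of squared deviations = 2513.2000
s² = 2513.2000 / 4 = 628.3000

θ* = 628.300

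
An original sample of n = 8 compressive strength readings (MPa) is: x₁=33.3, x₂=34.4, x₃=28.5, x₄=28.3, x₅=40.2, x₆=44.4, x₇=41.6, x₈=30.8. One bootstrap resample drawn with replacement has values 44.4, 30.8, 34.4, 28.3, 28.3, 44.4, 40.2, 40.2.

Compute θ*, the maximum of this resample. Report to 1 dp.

θ* = 44.4

Maximum = 44.4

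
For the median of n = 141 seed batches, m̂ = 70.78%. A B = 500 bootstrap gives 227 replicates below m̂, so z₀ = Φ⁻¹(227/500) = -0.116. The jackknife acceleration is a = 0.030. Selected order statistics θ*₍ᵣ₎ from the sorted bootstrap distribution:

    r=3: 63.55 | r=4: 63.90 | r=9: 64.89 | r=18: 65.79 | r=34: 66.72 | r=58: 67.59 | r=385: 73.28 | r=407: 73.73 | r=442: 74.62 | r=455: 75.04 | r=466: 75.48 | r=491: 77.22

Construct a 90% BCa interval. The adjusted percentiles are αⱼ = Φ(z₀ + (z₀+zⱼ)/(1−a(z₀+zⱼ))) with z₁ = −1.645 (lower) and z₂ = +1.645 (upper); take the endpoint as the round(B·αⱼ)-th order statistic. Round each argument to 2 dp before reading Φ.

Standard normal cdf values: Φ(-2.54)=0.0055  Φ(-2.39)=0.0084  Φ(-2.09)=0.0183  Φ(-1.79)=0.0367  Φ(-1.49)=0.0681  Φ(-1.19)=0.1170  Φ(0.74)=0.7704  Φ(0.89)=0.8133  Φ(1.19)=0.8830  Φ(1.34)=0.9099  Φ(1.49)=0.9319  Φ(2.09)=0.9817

Lower: z₀ + z₁ = -0.116 + (-1.645) = -1.761; 1 − a(z₀+z₁) = 1 − (0.030)(-1.761) = 1.0528; argument = -0.116 + (-1.761)/1.0528 = -1.7886 → -1.79.
α₁ = Φ(-1.79) = 0.0367; rank = round(500 × 0.0367) = 18; θ*₍18₎ = 65.79.
Upper: z₀ + z₂ = 1.529; 1 − a(z₀+z₂) = 0.9541; argument = 1.4865 → 1.49; α₂ = 0.9319; rank = 466; θ*₍466₎ = 75.48.

(65.79, 75.48)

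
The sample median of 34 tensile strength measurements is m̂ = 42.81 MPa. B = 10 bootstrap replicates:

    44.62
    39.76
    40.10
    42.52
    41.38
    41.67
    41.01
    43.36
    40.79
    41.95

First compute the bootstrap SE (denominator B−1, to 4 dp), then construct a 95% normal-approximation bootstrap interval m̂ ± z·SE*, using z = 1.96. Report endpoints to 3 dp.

(39.907, 45.713)

Mean of replicates = 41.7160; sum of squared deviations = 19.7454; SE* = √(19.7454/9) = 1.4812
Margin = 1.96 × 1.4812 = 2.9032
Interval: 42.81 ± 2.9032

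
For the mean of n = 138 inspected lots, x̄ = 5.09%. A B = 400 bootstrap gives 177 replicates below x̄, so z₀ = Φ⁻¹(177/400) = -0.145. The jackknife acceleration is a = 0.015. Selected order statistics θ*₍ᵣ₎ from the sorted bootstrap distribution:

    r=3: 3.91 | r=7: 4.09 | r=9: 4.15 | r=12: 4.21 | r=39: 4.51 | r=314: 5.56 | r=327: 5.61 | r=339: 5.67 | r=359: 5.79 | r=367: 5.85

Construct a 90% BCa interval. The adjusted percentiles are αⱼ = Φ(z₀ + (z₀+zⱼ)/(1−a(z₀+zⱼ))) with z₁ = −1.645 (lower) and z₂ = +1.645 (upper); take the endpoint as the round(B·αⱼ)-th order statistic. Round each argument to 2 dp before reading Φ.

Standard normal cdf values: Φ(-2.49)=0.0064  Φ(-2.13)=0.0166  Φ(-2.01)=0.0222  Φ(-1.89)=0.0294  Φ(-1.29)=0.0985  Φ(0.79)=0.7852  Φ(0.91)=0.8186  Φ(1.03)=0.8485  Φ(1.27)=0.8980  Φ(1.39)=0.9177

(4.21, 5.85)

Lower: z₀ + z₁ = -0.145 + (-1.645) = -1.790; 1 − a(z₀+z₁) = 1 − (0.015)(-1.790) = 1.0269; argument = -0.145 + (-1.790)/1.0269 = -1.8882 → -1.89.
α₁ = Φ(-1.89) = 0.0294; rank = round(400 × 0.0294) = 12; θ*₍12₎ = 4.21.
Upper: z₀ + z₂ = 1.500; 1 − a(z₀+z₂) = 0.9775; argument = 1.3895 → 1.39; α₂ = 0.9177; rank = 367; θ*₍367₎ = 5.85.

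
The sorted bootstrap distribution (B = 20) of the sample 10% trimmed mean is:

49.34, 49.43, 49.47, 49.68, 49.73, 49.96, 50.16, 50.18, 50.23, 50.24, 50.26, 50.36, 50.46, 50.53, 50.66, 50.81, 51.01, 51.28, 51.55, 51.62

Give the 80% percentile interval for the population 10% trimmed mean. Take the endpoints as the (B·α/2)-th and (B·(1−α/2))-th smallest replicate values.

(49.43, 51.28)

α = 0.20; lower rank = 20 × 0.100 = 2; upper rank = 20 × 0.900 = 18.
The 2nd smallest replicate is 49.43; the 18th is 51.28.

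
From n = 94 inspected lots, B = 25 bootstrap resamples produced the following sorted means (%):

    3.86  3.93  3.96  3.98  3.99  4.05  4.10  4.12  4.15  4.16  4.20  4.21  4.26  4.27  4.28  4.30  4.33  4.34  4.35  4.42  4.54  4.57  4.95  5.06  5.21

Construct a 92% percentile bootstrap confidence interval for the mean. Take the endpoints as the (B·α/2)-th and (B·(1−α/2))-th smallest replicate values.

α = 0.08; lower rank = 25 × 0.040 = 1; upper rank = 25 × 0.960 = 24.
The 1st smallest replicate is 3.86; the 24th is 5.06.

(3.86, 5.06)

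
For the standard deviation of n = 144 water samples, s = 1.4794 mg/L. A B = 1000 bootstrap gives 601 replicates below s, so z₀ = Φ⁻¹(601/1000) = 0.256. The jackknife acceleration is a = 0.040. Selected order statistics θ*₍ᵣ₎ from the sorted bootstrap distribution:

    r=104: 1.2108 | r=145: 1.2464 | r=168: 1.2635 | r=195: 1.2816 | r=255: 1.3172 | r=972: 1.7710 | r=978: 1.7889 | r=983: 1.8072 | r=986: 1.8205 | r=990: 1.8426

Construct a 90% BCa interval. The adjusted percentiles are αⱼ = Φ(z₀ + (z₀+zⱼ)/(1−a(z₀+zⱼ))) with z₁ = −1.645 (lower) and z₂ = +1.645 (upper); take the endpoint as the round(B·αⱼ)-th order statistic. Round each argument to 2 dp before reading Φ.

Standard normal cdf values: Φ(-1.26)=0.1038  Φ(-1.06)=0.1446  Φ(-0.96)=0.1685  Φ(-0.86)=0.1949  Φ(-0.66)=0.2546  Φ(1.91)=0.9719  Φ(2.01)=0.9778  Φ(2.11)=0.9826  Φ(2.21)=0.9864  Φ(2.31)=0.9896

(1.2464, 1.8426)

Lower: z₀ + z₁ = 0.256 + (-1.645) = -1.389; 1 − a(z₀+z₁) = 1 − (0.040)(-1.389) = 1.0556; argument = 0.256 + (-1.389)/1.0556 = -1.0599 → -1.06.
α₁ = Φ(-1.06) = 0.1446; rank = round(1000 × 0.1446) = 145; θ*₍145₎ = 1.2464.
Upper: z₀ + z₂ = 1.901; 1 − a(z₀+z₂) = 0.9240; argument = 2.3134 → 2.31; α₂ = 0.9896; rank = 990; θ*₍990₎ = 1.8426.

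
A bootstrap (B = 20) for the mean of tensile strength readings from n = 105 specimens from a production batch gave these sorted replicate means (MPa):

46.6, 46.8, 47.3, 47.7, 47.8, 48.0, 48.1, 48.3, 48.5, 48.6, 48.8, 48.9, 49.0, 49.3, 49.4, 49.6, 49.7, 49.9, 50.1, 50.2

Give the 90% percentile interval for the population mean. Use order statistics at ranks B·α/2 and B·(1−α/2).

(46.6, 50.1)

α = 0.10; lower rank = 20 × 0.050 = 1; upper rank = 20 × 0.950 = 19.
The 1st smallest replicate is 46.6; the 19th is 50.1.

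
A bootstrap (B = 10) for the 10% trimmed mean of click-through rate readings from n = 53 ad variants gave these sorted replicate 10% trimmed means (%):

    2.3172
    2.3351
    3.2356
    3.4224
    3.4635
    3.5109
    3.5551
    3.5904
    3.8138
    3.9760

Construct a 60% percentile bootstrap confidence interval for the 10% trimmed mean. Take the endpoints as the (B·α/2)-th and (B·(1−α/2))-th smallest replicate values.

α = 0.40; lower rank = 10 × 0.200 = 2; upper rank = 10 × 0.800 = 8.
The 2nd smallest replicate is 2.3351; the 8th is 3.5904.

(2.3351, 3.5904)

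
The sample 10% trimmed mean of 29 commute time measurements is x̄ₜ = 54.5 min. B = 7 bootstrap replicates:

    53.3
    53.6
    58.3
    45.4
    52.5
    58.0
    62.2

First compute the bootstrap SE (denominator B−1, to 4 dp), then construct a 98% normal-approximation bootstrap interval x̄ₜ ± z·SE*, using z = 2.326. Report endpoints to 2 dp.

Mean of replicates = 54.7571; sum of squared deviations = 174.5771; SE* = √(174.5771/6) = 5.3941
Margin = 2.326 × 5.3941 = 12.547
Interval: 54.5 ± 12.547

(41.95, 67.05)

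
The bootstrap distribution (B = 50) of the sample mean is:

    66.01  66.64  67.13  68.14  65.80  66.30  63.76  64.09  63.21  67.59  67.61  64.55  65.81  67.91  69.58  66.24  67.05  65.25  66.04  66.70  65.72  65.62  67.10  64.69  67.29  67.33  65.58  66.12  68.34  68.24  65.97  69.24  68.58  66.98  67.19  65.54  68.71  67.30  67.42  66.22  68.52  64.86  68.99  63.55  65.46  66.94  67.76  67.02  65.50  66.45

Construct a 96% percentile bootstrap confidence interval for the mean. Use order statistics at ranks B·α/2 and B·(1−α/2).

(63.21, 69.24)

Sorted replicates: 63.21, 63.55, 63.76, 64.09, 64.55, 64.69, 64.86, 65.25, 65.46, 65.50, 65.54, 65.58, 65.62, 65.72, 65.80, 65.81, 65.97, 66.01, 66.04, 66.12, 66.22, 66.24, 66.30, 66.45, 66.64, 66.70, 66.94, 66.98, 67.02, 67.05, 67.10, 67.13, 67.19, 67.29, 67.30, 67.33, 67.42, 67.59, 67.61, 67.76, 67.91, 68.14, 68.24, 68.34, 68.52, 68.58, 68.71, 68.99, 69.24, 69.58
α = 0.04; lower rank = 50 × 0.020 = 1; upper rank = 50 × 0.980 = 49.
The 1st smallest replicate is 63.21; the 49th is 69.24.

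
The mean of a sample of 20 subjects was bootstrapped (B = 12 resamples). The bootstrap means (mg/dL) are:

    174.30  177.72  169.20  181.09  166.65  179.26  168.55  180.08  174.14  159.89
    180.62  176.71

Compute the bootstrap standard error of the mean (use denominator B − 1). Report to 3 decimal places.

SE* = 6.646

Bootstrap SE is the standard deviation of the 12 replicate means.
Mean of replicates: (174.30 + 177.72 + 169.20 + 181.09 + 166.65 + 179.26 + 168.55 + 180.08 + 174.14 + 159.89 + 180.62 + 176.71) / 12 = 2088.2100 / 12 = 174.0175
Sum of squared deviations: (+0.2825)² + (+3.7025)² + (−4.8175)² + (+7.0725)² + (−7.3675)² + (+5.2425)² + (−5.4675)² + (+6.0625)² + (+0.1225)² + (−14.1275)² + (+6.6025)² + (+2.6925)² = 485.8720
Variance = 485.8720 / 11 = 44.1702
SE* = √44.1702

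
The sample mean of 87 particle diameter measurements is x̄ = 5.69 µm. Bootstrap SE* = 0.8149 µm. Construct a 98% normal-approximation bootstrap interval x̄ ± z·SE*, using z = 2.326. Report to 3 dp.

Margin = 2.326 × 0.8149 = 1.8955
Interval: 5.69 ± 1.8955

(3.795, 7.585)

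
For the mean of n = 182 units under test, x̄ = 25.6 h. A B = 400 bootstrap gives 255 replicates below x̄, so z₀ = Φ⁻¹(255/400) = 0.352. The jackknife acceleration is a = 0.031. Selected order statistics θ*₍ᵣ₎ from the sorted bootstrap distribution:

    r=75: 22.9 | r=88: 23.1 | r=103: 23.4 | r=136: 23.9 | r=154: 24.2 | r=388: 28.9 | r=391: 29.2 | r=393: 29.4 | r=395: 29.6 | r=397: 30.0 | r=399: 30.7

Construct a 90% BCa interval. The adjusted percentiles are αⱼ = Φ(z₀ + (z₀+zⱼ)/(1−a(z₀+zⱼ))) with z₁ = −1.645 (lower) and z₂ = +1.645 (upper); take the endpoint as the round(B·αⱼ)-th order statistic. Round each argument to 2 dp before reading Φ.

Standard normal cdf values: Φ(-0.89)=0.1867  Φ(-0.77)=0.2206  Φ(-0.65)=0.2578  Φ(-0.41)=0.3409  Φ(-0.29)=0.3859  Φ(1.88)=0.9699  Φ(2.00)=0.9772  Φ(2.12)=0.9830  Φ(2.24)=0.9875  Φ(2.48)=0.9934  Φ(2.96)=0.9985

(22.9, 30.0)

Lower: z₀ + z₁ = 0.352 + (-1.645) = -1.293; 1 − a(z₀+z₁) = 1 − (0.031)(-1.293) = 1.0401; argument = 0.352 + (-1.293)/1.0401 = -0.8912 → -0.89.
α₁ = Φ(-0.89) = 0.1867; rank = round(400 × 0.1867) = 75; θ*₍75₎ = 22.9.
Upper: z₀ + z₂ = 1.997; 1 − a(z₀+z₂) = 0.9381; argument = 2.4808 → 2.48; α₂ = 0.9934; rank = 397; θ*₍397₎ = 30.0.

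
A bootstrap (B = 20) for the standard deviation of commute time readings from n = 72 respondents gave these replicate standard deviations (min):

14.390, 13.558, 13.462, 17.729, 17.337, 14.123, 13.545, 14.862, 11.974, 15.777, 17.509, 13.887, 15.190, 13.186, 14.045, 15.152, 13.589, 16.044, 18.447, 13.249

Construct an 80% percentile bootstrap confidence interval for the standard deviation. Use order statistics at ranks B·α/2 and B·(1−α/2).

Sorted replicates: 11.974, 13.186, 13.249, 13.462, 13.545, 13.558, 13.589, 13.887, 14.045, 14.123, 14.390, 14.862, 15.152, 15.190, 15.777, 16.044, 17.337, 17.509, 17.729, 18.447
α = 0.20; lower rank = 20 × 0.100 = 2; upper rank = 20 × 0.900 = 18.
The 2nd smallest replicate is 13.186; the 18th is 17.509.

(13.186, 17.509)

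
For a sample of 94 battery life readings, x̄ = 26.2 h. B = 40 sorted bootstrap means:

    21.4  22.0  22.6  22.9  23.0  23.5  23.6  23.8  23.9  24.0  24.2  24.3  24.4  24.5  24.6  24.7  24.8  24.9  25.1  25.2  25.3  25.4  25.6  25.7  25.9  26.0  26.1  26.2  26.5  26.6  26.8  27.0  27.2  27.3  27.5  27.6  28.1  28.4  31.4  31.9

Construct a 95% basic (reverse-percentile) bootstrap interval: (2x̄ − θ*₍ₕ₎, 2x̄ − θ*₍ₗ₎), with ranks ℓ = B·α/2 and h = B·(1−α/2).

Percentile endpoints at ranks 1 and 39: θ*₍1₎ = 21.4, θ*₍39₎ = 31.4.
Basic interval reflects these around x̄:
  lower = 2 × 26.2 − 31.4 = 21.0
  upper = 2 × 26.2 − 21.4 = 31.0

(21.0, 31.0)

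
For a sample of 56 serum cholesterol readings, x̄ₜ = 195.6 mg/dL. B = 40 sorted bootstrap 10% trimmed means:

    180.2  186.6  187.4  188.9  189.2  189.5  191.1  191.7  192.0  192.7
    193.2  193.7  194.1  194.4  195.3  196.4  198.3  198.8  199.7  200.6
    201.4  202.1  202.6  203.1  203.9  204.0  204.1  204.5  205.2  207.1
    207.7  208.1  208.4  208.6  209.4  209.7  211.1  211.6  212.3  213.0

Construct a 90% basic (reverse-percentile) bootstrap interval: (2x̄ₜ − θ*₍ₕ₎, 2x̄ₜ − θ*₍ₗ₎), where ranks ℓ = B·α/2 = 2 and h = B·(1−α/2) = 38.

(179.6, 204.6)

Percentile endpoints at ranks 2 and 38: θ*₍2₎ = 186.6, θ*₍38₎ = 211.6.
Basic interval reflects these around x̄ₜ:
  lower = 2 × 195.6 − 211.6 = 179.6
  upper = 2 × 195.6 − 186.6 = 204.6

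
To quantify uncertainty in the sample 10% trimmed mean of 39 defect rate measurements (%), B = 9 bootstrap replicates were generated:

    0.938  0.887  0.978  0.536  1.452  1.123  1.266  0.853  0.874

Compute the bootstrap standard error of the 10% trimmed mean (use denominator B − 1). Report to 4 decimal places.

SE* = 0.2644

Bootstrap SE is the standard deviation of the 9 replicate 10% trimmed means.
Mean of replicates: (0.938 + 0.887 + 0.978 + 0.536 + 1.452 + 1.123 + 1.266 + 0.853 + 0.874) / 9 = 8.90700 / 9 = 0.98967
Sum of squared deviations: (−0.05167)² + (−0.10267)² + (−0.01167)² + (−0.45367)² + (+0.46233)² + (+0.13333)² + (+0.27633)² + (−0.13667)² + (−0.11567)² = 0.55911
Variance = 0.55911 / 8 = 0.06989
SE* = √0.06989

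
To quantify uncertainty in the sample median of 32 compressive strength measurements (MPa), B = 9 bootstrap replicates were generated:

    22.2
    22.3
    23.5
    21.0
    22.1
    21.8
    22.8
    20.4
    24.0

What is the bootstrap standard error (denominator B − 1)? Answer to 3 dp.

Bootstrap SE is the standard deviation of the 9 replicate medians.
Mean of replicates: (22.2 + 22.3 + 23.5 + 21.0 + 22.1 + 21.8 + 22.8 + 20.4 + 24.0) / 9 = 200.1000 / 9 = 22.2333
Sum of squared deviations: (−0.0333)² + (+0.0667)² + (+1.2667)² + (−1.2333)² + (−0.1333)² + (−0.4333)² + (+0.5667)² + (−1.8333)² + (+1.7667)² = 10.1400
Variance = 10.1400 / 8 = 1.2675
SE* = √1.2675

SE* = 1.126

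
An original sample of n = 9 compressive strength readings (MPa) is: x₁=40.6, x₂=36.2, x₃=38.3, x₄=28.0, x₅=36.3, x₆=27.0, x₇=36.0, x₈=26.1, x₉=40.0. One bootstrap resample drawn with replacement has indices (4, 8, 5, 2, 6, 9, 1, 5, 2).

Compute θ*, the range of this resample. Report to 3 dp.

θ* = 14.500

Resample values: 28.0, 26.1, 36.3, 36.2, 27.0, 40.0, 40.6, 36.3, 36.2.
Range = 40.6 − 26.1 = 14.500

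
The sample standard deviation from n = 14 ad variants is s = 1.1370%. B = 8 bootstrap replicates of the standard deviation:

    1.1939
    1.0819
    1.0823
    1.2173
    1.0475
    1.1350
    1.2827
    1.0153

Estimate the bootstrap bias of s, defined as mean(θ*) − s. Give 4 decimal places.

mean(θ*) = (1.1939 + 1.0819 + 1.0823 + 1.2173 + 1.0475 + 1.1350 + 1.2827 + 1.0153) / 8 = 1.13199
bias = 1.13199 − 1.1370

bias = −0.0050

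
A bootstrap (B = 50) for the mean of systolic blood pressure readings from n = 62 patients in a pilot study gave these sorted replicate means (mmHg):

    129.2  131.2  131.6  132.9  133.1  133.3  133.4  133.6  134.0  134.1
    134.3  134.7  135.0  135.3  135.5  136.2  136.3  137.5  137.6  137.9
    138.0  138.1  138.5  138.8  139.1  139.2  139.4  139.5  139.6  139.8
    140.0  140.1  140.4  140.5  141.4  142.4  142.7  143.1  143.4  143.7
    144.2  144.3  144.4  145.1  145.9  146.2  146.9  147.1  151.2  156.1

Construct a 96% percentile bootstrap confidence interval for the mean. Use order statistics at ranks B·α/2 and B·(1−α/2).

α = 0.04; lower rank = 50 × 0.020 = 1; upper rank = 50 × 0.980 = 49.
The 1st smallest replicate is 129.2; the 49th is 151.2.

(129.2, 151.2)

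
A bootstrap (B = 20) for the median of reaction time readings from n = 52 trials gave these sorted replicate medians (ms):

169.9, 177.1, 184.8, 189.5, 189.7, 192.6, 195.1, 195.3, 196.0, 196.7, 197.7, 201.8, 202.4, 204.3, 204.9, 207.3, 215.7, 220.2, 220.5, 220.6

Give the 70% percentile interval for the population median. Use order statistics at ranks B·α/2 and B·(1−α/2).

(184.8, 215.7)

α = 0.30; lower rank = 20 × 0.150 = 3; upper rank = 20 × 0.850 = 17.
The 3rd smallest replicate is 184.8; the 17th is 215.7.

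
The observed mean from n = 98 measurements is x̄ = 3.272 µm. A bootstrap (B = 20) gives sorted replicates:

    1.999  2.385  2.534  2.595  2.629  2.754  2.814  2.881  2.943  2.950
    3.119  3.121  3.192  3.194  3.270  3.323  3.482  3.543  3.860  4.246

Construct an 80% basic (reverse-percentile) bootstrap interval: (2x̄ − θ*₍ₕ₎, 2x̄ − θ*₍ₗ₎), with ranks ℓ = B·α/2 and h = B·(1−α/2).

Percentile endpoints at ranks 2 and 18: θ*₍2₎ = 2.385, θ*₍18₎ = 3.543.
Basic interval reflects these around x̄:
  lower = 2 × 3.272 − 3.543 = 3.001
  upper = 2 × 3.272 − 2.385 = 4.159

(3.001, 4.159)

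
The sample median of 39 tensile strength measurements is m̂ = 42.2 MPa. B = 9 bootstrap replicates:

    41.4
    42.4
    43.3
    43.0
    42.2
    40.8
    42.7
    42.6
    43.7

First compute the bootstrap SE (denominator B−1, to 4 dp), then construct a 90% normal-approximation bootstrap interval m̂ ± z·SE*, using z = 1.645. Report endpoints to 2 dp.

(40.71, 43.69)

Mean of replicates = 42.4556; sum of squared deviations = 6.5622; SE* = √(6.5622/8) = 0.9057
Margin = 1.645 × 0.9057 = 1.490
Interval: 42.2 ± 1.490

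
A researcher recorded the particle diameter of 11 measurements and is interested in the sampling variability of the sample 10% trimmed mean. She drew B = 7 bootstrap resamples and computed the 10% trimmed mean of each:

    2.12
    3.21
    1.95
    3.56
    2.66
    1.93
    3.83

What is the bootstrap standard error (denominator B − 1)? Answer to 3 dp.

Bootstrap SE is the standard deviation of the 7 replicate 10% trimmed means.
Mean of replicates: (2.12 + 3.21 + 1.95 + 3.56 + 2.66 + 1.93 + 3.83) / 7 = 19.2600 / 7 = 2.7514
Sum of squared deviations: (−0.6314)² + (+0.4586)² + (−0.8014)² + (+0.8086)² + (−0.0914)² + (−0.8214)² + (+1.0786)² = 3.7515
Variance = 3.7515 / 6 = 0.6252
SE* = √0.6252

SE* = 0.791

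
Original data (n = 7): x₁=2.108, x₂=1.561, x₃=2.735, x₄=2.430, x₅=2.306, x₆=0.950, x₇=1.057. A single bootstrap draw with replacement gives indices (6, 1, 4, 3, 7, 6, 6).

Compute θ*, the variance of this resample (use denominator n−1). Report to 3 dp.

θ* = 0.633

Resample values: 0.950, 2.108, 2.430, 2.735, 1.057, 0.950, 0.950.
Mean = 1.5971; sum of squared deviations = 3.7975
s² = 3.7975 / 6 = 0.6329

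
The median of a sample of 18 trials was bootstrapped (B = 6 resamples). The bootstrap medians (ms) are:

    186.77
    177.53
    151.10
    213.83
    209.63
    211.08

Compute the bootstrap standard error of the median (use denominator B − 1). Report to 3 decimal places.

SE* = 24.740

Bootstrap SE is the standard deviation of the 6 replicate medians.
Mean of replicates: (186.77 + 177.53 + 151.10 + 213.83 + 209.63 + 211.08) / 6 = 1149.9400 / 6 = 191.6567
Sum of squared deviations: (−4.8867)² + (−14.1267)² + (−40.5567)² + (+22.1733)² + (+17.9733)² + (+19.4233)² = 3060.2487
Variance = 3060.2487 / 5 = 612.0497
SE* = √612.0497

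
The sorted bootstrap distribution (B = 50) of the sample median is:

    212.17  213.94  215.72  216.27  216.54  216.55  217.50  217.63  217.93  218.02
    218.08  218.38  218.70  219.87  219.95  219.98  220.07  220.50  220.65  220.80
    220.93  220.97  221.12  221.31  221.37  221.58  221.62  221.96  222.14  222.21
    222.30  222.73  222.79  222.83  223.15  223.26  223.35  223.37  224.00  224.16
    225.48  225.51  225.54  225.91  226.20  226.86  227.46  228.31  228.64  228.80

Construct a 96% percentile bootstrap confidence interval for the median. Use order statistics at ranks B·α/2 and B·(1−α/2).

α = 0.04; lower rank = 50 × 0.020 = 1; upper rank = 50 × 0.980 = 49.
The 1st smallest replicate is 212.17; the 49th is 228.64.

(212.17, 228.64)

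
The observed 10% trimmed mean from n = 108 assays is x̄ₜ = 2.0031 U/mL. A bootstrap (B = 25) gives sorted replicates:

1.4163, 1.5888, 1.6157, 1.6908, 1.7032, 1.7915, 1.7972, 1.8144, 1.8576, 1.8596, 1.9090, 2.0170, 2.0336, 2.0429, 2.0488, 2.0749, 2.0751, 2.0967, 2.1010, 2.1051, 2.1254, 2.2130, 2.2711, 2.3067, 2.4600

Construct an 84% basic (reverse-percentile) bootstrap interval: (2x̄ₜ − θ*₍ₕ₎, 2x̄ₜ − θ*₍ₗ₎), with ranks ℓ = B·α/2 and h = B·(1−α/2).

Percentile endpoints at ranks 2 and 23: θ*₍2₎ = 1.5888, θ*₍23₎ = 2.2711.
Basic interval reflects these around x̄ₜ:
  lower = 2 × 2.0031 − 2.2711 = 1.7351
  upper = 2 × 2.0031 − 1.5888 = 2.4174

(1.7351, 2.4174)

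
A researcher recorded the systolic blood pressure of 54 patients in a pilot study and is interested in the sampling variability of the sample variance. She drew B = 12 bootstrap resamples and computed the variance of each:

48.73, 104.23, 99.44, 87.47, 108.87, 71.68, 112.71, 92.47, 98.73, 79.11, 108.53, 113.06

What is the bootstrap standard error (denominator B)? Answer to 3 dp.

Bootstrap SE is the standard deviation of the 12 replicate variances.
Mean of replicates: (48.73 + 104.23 + 99.44 + 87.47 + 108.87 + 71.68 + 112.71 + 92.47 + 98.73 + 79.11 + 108.53 + 113.06) / 12 = 1125.0300 / 12 = 93.7525
Sum of squared deviations: (−45.0225)² + (+10.4775)² + (+5.6875)² + (−6.2825)² + (+15.1175)² + (−22.0725)² + (+18.9575)² + (−1.2825)² + (+4.9775)² + (−14.6425)² + (+14.7775)² + (+19.3075)² = 4115.7190
Variance = 4115.7190 / 12 = 342.9766
SE* = √342.9766

SE* = 18.520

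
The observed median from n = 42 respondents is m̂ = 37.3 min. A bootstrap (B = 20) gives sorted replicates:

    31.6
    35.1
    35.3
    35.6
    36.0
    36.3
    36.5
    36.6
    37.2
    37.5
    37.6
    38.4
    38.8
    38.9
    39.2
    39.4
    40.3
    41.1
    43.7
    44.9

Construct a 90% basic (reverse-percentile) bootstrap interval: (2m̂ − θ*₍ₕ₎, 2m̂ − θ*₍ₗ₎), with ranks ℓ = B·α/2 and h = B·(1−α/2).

Percentile endpoints at ranks 1 and 19: θ*₍1₎ = 31.6, θ*₍19₎ = 43.7.
Basic interval reflects these around m̂:
  lower = 2 × 37.3 − 43.7 = 30.9
  upper = 2 × 37.3 − 31.6 = 43.0

(30.9, 43.0)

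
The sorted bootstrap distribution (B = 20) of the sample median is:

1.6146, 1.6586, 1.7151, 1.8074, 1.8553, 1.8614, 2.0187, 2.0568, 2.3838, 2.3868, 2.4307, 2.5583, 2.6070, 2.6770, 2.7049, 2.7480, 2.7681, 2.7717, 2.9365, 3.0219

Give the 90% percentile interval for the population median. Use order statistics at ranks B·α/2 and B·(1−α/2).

α = 0.10; lower rank = 20 × 0.050 = 1; upper rank = 20 × 0.950 = 19.
The 1st smallest replicate is 1.6146; the 19th is 2.9365.

(1.6146, 2.9365)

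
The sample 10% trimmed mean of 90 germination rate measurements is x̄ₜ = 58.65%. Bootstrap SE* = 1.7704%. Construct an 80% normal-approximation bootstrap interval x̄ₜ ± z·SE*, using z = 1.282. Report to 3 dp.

(56.380, 60.920)

Margin = 1.282 × 1.7704 = 2.2697
Interval: 58.65 ± 2.2697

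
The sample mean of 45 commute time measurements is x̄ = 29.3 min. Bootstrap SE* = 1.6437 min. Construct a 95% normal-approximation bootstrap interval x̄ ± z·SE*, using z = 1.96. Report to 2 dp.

(26.08, 32.52)

Margin = 1.96 × 1.6437 = 3.222
Interval: 29.3 ± 3.222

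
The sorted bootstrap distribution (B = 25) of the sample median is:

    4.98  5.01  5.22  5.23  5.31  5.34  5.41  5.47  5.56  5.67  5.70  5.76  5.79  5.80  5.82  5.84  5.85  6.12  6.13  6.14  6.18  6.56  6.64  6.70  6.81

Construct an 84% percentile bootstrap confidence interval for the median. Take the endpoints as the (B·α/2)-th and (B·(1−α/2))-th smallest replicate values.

α = 0.16; lower rank = 25 × 0.080 = 2; upper rank = 25 × 0.920 = 23.
The 2nd smallest replicate is 5.01; the 23rd is 6.64.

(5.01, 6.64)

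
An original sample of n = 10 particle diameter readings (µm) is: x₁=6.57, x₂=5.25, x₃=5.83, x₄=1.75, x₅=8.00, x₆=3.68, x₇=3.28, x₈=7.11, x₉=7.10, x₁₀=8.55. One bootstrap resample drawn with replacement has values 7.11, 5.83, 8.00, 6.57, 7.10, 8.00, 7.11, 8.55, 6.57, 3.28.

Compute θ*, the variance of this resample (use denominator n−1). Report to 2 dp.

Mean = 6.8120; sum of squared deviations = 19.6604
s² = 19.6604 / 9 = 2.1845

θ* = 2.18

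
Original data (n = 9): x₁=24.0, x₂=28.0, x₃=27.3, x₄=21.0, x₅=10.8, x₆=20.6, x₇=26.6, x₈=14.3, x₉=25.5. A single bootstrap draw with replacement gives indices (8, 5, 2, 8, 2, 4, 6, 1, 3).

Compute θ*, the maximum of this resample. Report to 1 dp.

θ* = 28.0

Resample values: 14.3, 10.8, 28.0, 14.3, 28.0, 21.0, 20.6, 24.0, 27.3.
Maximum = 28.0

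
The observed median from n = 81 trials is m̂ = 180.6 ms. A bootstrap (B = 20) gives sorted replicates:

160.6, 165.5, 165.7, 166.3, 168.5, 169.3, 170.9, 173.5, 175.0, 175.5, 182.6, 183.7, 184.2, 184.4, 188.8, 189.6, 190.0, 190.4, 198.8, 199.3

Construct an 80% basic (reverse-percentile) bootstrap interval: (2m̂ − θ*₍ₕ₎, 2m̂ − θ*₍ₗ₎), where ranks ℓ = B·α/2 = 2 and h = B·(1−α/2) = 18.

(170.8, 195.7)

Percentile endpoints at ranks 2 and 18: θ*₍2₎ = 165.5, θ*₍18₎ = 190.4.
Basic interval reflects these around m̂:
  lower = 2 × 180.6 − 190.4 = 170.8
  upper = 2 × 180.6 − 165.5 = 195.7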